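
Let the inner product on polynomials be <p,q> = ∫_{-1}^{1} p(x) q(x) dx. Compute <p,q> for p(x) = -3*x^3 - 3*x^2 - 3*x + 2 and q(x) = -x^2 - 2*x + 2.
<p,q> = 154/15

Expand the product: p(x)·q(x) = 3*x^5 + 9*x^4 + 3*x^3 - 2*x^2 - 10*x + 4.
∫_{-1}^{1} of each monomial x^k gives [2/(k+1) if k even, 0 if k odd]. Integrating term-by-term (or equivalently evaluating the antiderivative F(x) = x^6/2 + 9*x^5/5 + 3*x^4/4 - 2*x^3/3 - 5*x^2 + 4*x at the endpoints):
  F(1) − F(−1) = 83/60 − (-533/60) = 154/15.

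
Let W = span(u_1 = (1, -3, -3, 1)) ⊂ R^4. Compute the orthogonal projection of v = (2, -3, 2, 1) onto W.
proj_W(v) = (3/10, -9/10, -9/10, 3/10)

Set up U = [u_1 | ... | u_1] ∈ R^(4×1). The projector onto W = col(U) is P = U (U^T U)^(-1) U^T.
Compute U^T U =
  [20],
and U^T v = (6).
Solve U^T U · c = U^T v for the coefficients: c = (3/10). The projection is proj_W(v) = U c.
Check: (v - proj_W(v)) · u_1 = 0  (should be 0).
Result: proj_W(v) = (3/10, -9/10, -9/10, 3/10).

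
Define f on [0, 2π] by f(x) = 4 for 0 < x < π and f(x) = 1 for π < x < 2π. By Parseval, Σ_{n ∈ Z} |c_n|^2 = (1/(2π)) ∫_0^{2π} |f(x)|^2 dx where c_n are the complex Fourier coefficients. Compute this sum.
Σ |c_n|^2 = 17/2

Parseval equates the L^2 energy of f (normalised by 1/(2π)) with the ℓ^2 sum of its Fourier coefficients: (1/(2π)) ∫_0^{2π} |f|^2 = Σ |c_n|^2.
Compute the left side: (1/(2π)) [∫_0^π 4^2 dx + ∫_π^{2π} 1^2 dx] = (1/(2π)) · (16π + 1π) = (16 + 1)/2 = 17/2.
So Σ_{n ∈ Z} |c_n|^2 = 17/2.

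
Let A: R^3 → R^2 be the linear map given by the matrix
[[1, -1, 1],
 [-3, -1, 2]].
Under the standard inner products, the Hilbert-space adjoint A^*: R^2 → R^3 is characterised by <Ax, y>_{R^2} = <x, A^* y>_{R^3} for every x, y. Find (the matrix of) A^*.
A^* = A^T =
[[1, -3],
 [-1, -1],
 [1, 2]]

For real matrices with standard dot products, the defining identity <Ax, y> = <x, A^* y> gives (Ax)^T y = x^T (A^*) y, i.e. x^T A^T y = x^T (A^*) y. Since this holds for all x, y, we must have A^* = A^T. Therefore
A^* =
[[1, -3],
 [-1, -1],
 [1, 2]].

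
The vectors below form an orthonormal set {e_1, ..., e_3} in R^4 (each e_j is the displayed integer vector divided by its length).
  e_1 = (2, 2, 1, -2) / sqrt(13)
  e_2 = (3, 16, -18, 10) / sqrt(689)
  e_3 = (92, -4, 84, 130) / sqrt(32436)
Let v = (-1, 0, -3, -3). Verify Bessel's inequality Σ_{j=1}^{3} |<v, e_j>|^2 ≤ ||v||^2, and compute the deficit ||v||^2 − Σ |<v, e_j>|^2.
Σ |<v, e_j>|^2 = 2651/153; ||v||^2 = 19; deficit = 256/153

Write each e_j = u_j / sqrt(<u_j, u_j>) where u_j is the displayed integer vector. Then <v, e_j> = <v, u_j> / sqrt(<u_j, u_j>), so |<v, e_j>|^2 = <v, u_j>^2 / <u_j, u_j>.
Coefficients: <v, e_1> = 1/sqrt(13), <v, e_2> = 21/sqrt(689), <v, e_3> = -734/sqrt(32436).
Square and sum: Σ |<v, e_j>|^2 = 2651/153.
Compute ||v||^2 = v·v = 19.
Deficit = 19 − 2651/153 = 256/153 ≥ 0, confirming Bessel's inequality. (The deficit equals ||v − Σ <v,e_j> e_j||^2, the squared distance from v to span{e_j}.)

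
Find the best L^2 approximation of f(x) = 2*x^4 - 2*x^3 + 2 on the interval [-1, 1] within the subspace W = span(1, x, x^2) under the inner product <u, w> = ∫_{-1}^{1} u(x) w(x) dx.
g(x) = 12*x^2/7 - 6*x/5 + 64/35

The best approximation g ∈ W is the orthogonal projection of f onto W. Writing g = a_0 + a_1 x + a_2 x^2, the coefficients solve the normal equations G · a = b where
  G_{ij} = <φ_i, φ_j> and b_i = <f, φ_i>, with φ_0 = 1, φ_1 = x, φ_2 = x^2.
G =
  [2, 0, 2/3]
  [0, 2/3, 0]
  [2/3, 0, 2/5],
b = (24/5, -4/5, 40/21).
Solving gives a_0 = 64/35, a_1 = -6/5, a_2 = 12/7, so
  g(x) = 12*x^2/7 - 6*x/5 + 64/35.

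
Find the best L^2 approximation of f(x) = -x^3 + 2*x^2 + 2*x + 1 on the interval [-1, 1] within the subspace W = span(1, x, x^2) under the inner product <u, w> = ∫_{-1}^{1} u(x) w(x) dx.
g(x) = 2*x^2 + 7*x/5 + 1

The best approximation g ∈ W is the orthogonal projection of f onto W. Writing g = a_0 + a_1 x + a_2 x^2, the coefficients solve the normal equations G · a = b where
  G_{ij} = <φ_i, φ_j> and b_i = <f, φ_i>, with φ_0 = 1, φ_1 = x, φ_2 = x^2.
G =
  [2, 0, 2/3]
  [0, 2/3, 0]
  [2/3, 0, 2/5],
b = (10/3, 14/15, 22/15).
Solving gives a_0 = 1, a_1 = 7/5, a_2 = 2, so
  g(x) = 2*x^2 + 7*x/5 + 1.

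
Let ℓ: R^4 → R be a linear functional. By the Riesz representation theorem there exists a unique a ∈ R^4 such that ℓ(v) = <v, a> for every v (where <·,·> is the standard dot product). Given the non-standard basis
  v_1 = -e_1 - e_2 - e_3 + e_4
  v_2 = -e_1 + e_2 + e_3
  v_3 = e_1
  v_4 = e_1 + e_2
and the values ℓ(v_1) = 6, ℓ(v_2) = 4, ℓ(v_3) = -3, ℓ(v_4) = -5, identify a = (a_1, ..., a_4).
a = (-3, -2, 3, 4)

Write a = (a_1, ..., a_4) in the standard basis. For each basis vector v_i, ℓ(v_i) = <v_i, a> is a linear equation in the a_j's. Collect the n equations into a matrix system V a = ℓ, where row i of V is v_i (expressed in the standard basis). Since V is invertible (lower-triangular with 1s on the diagonal, up to permutation), solve by back-substitution:
  V =
[[-1, -1, -1, 1],
 [-1, 1, 1, 0],
 [1, 0, 0, 0],
 [1, 1, 0, 0]]
  V a = (6, 4, -3, -5)
Solving gives a = (-3, -2, 3, 4).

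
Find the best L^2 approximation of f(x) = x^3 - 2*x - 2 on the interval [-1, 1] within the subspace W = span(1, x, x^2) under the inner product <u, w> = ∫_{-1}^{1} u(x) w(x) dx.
g(x) = -7*x/5 - 2

The best approximation g ∈ W is the orthogonal projection of f onto W. Writing g = a_0 + a_1 x + a_2 x^2, the coefficients solve the normal equations G · a = b where
  G_{ij} = <φ_i, φ_j> and b_i = <f, φ_i>, with φ_0 = 1, φ_1 = x, φ_2 = x^2.
G =
  [2, 0, 2/3]
  [0, 2/3, 0]
  [2/3, 0, 2/5],
b = (-4, -14/15, -4/3).
Solving gives a_0 = -2, a_1 = -7/5, a_2 = 0, so
  g(x) = -7*x/5 - 2.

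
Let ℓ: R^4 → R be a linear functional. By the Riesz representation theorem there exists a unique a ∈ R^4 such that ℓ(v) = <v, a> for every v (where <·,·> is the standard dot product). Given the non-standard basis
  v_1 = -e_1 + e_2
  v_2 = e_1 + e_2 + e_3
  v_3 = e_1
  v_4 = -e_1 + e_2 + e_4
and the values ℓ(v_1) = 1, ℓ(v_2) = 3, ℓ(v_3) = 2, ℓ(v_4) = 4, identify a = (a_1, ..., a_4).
a = (2, 3, -2, 3)

Write a = (a_1, ..., a_4) in the standard basis. For each basis vector v_i, ℓ(v_i) = <v_i, a> is a linear equation in the a_j's. Collect the n equations into a matrix system V a = ℓ, where row i of V is v_i (expressed in the standard basis). Since V is invertible (lower-triangular with 1s on the diagonal, up to permutation), solve by back-substitution:
  V =
[[-1, 1, 0, 0],
 [1, 1, 1, 0],
 [1, 0, 0, 0],
 [-1, 1, 0, 1]]
  V a = (1, 3, 2, 4)
Solving gives a = (2, 3, -2, 3).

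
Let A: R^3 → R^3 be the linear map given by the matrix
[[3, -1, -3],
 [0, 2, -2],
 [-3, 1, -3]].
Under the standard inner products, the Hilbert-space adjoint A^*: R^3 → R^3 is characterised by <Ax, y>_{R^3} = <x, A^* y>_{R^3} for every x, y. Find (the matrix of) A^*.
A^* = A^T =
[[3, 0, -3],
 [-1, 2, 1],
 [-3, -2, -3]]

For real matrices with standard dot products, the defining identity <Ax, y> = <x, A^* y> gives (Ax)^T y = x^T (A^*) y, i.e. x^T A^T y = x^T (A^*) y. Since this holds for all x, y, we must have A^* = A^T. Therefore
A^* =
[[3, 0, -3],
 [-1, 2, 1],
 [-3, -2, -3]].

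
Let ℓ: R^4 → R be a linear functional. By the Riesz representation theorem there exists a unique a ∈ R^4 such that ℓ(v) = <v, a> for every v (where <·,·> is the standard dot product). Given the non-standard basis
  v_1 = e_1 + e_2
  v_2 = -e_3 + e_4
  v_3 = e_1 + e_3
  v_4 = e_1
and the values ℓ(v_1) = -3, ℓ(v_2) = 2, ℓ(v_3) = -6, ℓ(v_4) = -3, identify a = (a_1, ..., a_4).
a = (-3, 0, -3, -1)

Write a = (a_1, ..., a_4) in the standard basis. For each basis vector v_i, ℓ(v_i) = <v_i, a> is a linear equation in the a_j's. Collect the n equations into a matrix system V a = ℓ, where row i of V is v_i (expressed in the standard basis). Since V is invertible (lower-triangular with 1s on the diagonal, up to permutation), solve by back-substitution:
  V =
[[1, 1, 0, 0],
 [0, 0, -1, 1],
 [1, 0, 1, 0],
 [1, 0, 0, 0]]
  V a = (-3, 2, -6, -3)
Solving gives a = (-3, 0, -3, -1).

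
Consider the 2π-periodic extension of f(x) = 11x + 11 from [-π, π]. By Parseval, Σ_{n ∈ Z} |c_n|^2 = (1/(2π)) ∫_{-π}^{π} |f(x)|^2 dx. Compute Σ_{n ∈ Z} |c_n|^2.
Σ |c_n|^2 = 121π^2/3 + 121

Expand and integrate term by term over [-π, π]:
  ∫ (11x)^2 dx = 121·(2π^3/3); ∫ 2·11·(11)·x dx = 0 (odd integrand); ∫ 11^2 dx = 121·2π.
So (1/(2π)) ∫_{-π}^{π} (11x + 11)^2 dx = 121π^2/3 + 121 = 121π^2/3 + 121.
Parseval ⇒ Σ |c_n|^2 = 121π^2/3 + 121.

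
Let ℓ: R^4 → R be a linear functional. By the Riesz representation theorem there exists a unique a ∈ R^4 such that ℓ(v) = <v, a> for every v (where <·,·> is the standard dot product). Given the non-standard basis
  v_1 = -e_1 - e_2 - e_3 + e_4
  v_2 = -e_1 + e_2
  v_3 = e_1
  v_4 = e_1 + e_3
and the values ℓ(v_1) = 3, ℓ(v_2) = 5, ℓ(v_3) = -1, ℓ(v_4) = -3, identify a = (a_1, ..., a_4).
a = (-1, 4, -2, 4)

Write a = (a_1, ..., a_4) in the standard basis. For each basis vector v_i, ℓ(v_i) = <v_i, a> is a linear equation in the a_j's. Collect the n equations into a matrix system V a = ℓ, where row i of V is v_i (expressed in the standard basis). Since V is invertible (lower-triangular with 1s on the diagonal, up to permutation), solve by back-substitution:
  V =
[[-1, -1, -1, 1],
 [-1, 1, 0, 0],
 [1, 0, 0, 0],
 [1, 0, 1, 0]]
  V a = (3, 5, -1, -3)
Solving gives a = (-1, 4, -2, 4).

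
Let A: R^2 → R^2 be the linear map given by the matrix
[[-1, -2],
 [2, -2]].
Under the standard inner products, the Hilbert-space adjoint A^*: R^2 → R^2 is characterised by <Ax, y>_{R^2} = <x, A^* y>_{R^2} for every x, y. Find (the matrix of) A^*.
A^* = A^T =
[[-1, 2],
 [-2, -2]]

For real matrices with standard dot products, the defining identity <Ax, y> = <x, A^* y> gives (Ax)^T y = x^T (A^*) y, i.e. x^T A^T y = x^T (A^*) y. Since this holds for all x, y, we must have A^* = A^T. Therefore
A^* =
[[-1, 2],
 [-2, -2]].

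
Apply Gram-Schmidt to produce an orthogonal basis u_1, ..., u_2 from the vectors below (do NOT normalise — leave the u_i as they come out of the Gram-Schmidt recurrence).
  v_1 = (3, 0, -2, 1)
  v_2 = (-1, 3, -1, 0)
Orthogonal basis:
  u_1 = (3, 0, -2, 1)
  u_2 = (-11/14, 3, -8/7, 1/14)

Apply the Gram-Schmidt recurrence
  u_1 = v_1
  u_i = v_i − Σ_{j<i} ((v_i · u_j) / (u_j · u_j)) · u_j.

Step by step this gives:
  u_1 = (3, 0, -2, 1)
  u_2 = (-11/14, 3, -8/7, 1/14)

Orthogonality check:
  u_2 · u_1 = 0 (should be 0)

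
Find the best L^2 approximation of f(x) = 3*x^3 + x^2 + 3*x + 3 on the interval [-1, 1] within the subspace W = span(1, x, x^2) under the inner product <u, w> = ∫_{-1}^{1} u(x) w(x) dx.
g(x) = x^2 + 24*x/5 + 3

The best approximation g ∈ W is the orthogonal projection of f onto W. Writing g = a_0 + a_1 x + a_2 x^2, the coefficients solve the normal equations G · a = b where
  G_{ij} = <φ_i, φ_j> and b_i = <f, φ_i>, with φ_0 = 1, φ_1 = x, φ_2 = x^2.
G =
  [2, 0, 2/3]
  [0, 2/3, 0]
  [2/3, 0, 2/5],
b = (20/3, 16/5, 12/5).
Solving gives a_0 = 3, a_1 = 24/5, a_2 = 1, so
  g(x) = x^2 + 24*x/5 + 3.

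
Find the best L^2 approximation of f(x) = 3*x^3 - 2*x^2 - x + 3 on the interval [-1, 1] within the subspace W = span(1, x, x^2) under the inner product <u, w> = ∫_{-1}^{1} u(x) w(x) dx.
g(x) = -2*x^2 + 4*x/5 + 3

The best approximation g ∈ W is the orthogonal projection of f onto W. Writing g = a_0 + a_1 x + a_2 x^2, the coefficients solve the normal equations G · a = b where
  G_{ij} = <φ_i, φ_j> and b_i = <f, φ_i>, with φ_0 = 1, φ_1 = x, φ_2 = x^2.
G =
  [2, 0, 2/3]
  [0, 2/3, 0]
  [2/3, 0, 2/5],
b = (14/3, 8/15, 6/5).
Solving gives a_0 = 3, a_1 = 4/5, a_2 = -2, so
  g(x) = -2*x^2 + 4*x/5 + 3.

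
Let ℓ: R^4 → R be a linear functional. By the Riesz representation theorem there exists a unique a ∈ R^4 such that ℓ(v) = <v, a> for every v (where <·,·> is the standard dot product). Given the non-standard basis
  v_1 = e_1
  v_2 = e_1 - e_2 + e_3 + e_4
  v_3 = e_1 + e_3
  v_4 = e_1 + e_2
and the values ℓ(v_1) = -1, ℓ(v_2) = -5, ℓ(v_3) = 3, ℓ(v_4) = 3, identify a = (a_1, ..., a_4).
a = (-1, 4, 4, -4)

Write a = (a_1, ..., a_4) in the standard basis. For each basis vector v_i, ℓ(v_i) = <v_i, a> is a linear equation in the a_j's. Collect the n equations into a matrix system V a = ℓ, where row i of V is v_i (expressed in the standard basis). Since V is invertible (lower-triangular with 1s on the diagonal, up to permutation), solve by back-substitution:
  V =
[[1, 0, 0, 0],
 [1, -1, 1, 1],
 [1, 0, 1, 0],
 [1, 1, 0, 0]]
  V a = (-1, -5, 3, 3)
Solving gives a = (-1, 4, 4, -4).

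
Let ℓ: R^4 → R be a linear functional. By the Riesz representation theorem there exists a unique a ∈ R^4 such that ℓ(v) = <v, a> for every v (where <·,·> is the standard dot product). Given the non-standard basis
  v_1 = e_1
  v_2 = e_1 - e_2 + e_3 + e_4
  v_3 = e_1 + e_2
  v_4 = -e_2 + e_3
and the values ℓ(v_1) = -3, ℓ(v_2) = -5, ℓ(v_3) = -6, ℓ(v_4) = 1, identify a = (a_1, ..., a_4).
a = (-3, -3, -2, -3)

Write a = (a_1, ..., a_4) in the standard basis. For each basis vector v_i, ℓ(v_i) = <v_i, a> is a linear equation in the a_j's. Collect the n equations into a matrix system V a = ℓ, where row i of V is v_i (expressed in the standard basis). Since V is invertible (lower-triangular with 1s on the diagonal, up to permutation), solve by back-substitution:
  V =
[[1, 0, 0, 0],
 [1, -1, 1, 1],
 [1, 1, 0, 0],
 [0, -1, 1, 0]]
  V a = (-3, -5, -6, 1)
Solving gives a = (-3, -3, -2, -3).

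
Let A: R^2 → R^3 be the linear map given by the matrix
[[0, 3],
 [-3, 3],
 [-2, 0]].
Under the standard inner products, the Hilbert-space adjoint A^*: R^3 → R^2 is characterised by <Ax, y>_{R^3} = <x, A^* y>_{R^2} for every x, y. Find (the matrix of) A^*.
A^* = A^T =
[[0, -3, -2],
 [3, 3, 0]]

For real matrices with standard dot products, the defining identity <Ax, y> = <x, A^* y> gives (Ax)^T y = x^T (A^*) y, i.e. x^T A^T y = x^T (A^*) y. Since this holds for all x, y, we must have A^* = A^T. Therefore
A^* =
[[0, -3, -2],
 [3, 3, 0]].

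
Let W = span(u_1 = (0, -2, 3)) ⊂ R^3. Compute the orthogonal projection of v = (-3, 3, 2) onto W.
proj_W(v) = (0, 0, 0)

Set up U = [u_1 | ... | u_1] ∈ R^(3×1). The projector onto W = col(U) is P = U (U^T U)^(-1) U^T.
Compute U^T U =
  [13],
and U^T v = (0).
Solve U^T U · c = U^T v for the coefficients: c = (0). The projection is proj_W(v) = U c.
Check: (v - proj_W(v)) · u_1 = 0  (should be 0).
Result: proj_W(v) = (0, 0, 0).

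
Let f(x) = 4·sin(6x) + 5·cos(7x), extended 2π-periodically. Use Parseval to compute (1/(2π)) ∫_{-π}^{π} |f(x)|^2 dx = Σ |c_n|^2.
Σ |c_n|^2 = 41/2

Expand |f|^2 and use orthogonality of {sin(nx), cos(mx)} on [-π, π]:
  ∫_{-π}^{π} sin(nx)^2 dx = π, ∫ cos(mx)^2 dx = π, and cross terms integrate to 0.
So ∫_{-π}^{π} f(x)^2 dx = 4^2 · π + 5^2 · π = (16 + 25)π.
Divide by 2π: (16 + 25)/2 = 41/2.
By Parseval, this equals Σ |c_n|^2.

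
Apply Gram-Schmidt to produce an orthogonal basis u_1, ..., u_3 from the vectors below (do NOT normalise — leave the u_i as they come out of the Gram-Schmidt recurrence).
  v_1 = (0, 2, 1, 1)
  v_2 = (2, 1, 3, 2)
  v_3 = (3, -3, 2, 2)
Orthogonal basis:
  u_1 = (0, 2, 1, 1)
  u_2 = (2, -4/3, 11/6, 5/6)
  u_3 = (-7/59, -15/59, -31/59, 61/59)

Apply the Gram-Schmidt recurrence
  u_1 = v_1
  u_i = v_i − Σ_{j<i} ((v_i · u_j) / (u_j · u_j)) · u_j.

Step by step this gives:
  u_1 = (0, 2, 1, 1)
  u_2 = (2, -4/3, 11/6, 5/6)
  u_3 = (-7/59, -15/59, -31/59, 61/59)

Orthogonality check:
  u_2 · u_1 = 0 (should be 0)
  u_3 · u_1 = 0 (should be 0)
  u_3 · u_2 = 0 (should be 0)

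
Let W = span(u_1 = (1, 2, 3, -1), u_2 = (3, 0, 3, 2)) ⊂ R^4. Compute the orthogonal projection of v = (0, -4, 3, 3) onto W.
proj_W(v) = (541/230, -194/115, 153/230, 342/115)

Set up U = [u_1 | ... | u_2] ∈ R^(4×2). The projector onto W = col(U) is P = U (U^T U)^(-1) U^T.
Compute U^T U =
  [15, 10]
  [10, 22],
and U^T v = (-2, 15).
Solve U^T U · c = U^T v for the coefficients: c = (-97/115, 49/46). The projection is proj_W(v) = U c.
Check: (v - proj_W(v)) · u_1 = 0  (should be 0).
Check: (v - proj_W(v)) · u_2 = 0  (should be 0).
Result: proj_W(v) = (541/230, -194/115, 153/230, 342/115).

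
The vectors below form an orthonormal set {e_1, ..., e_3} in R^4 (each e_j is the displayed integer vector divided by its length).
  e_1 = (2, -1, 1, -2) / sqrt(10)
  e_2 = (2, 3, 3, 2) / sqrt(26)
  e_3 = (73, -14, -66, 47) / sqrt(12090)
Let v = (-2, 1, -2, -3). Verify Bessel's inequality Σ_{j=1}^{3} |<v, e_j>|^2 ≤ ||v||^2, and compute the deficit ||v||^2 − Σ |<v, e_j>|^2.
Σ |<v, e_j>|^2 = 1667/186; ||v||^2 = 18; deficit = 1681/186

Write each e_j = u_j / sqrt(<u_j, u_j>) where u_j is the displayed integer vector. Then <v, e_j> = <v, u_j> / sqrt(<u_j, u_j>), so |<v, e_j>|^2 = <v, u_j>^2 / <u_j, u_j>.
Coefficients: <v, e_1> = -1/sqrt(10), <v, e_2> = -13/sqrt(26), <v, e_3> = -169/sqrt(12090).
Square and sum: Σ |<v, e_j>|^2 = 1667/186.
Compute ||v||^2 = v·v = 18.
Deficit = 18 − 1667/186 = 1681/186 ≥ 0, confirming Bessel's inequality. (The deficit equals ||v − Σ <v,e_j> e_j||^2, the squared distance from v to span{e_j}.)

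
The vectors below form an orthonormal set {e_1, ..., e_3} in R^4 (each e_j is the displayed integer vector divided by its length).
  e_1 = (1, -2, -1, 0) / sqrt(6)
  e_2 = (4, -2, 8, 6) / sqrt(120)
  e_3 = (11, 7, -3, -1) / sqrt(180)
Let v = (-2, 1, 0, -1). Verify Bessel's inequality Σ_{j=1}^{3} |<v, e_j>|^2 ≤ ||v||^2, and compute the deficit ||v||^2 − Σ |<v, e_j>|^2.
Σ |<v, e_j>|^2 = 53/9; ||v||^2 = 6; deficit = 1/9

Write each e_j = u_j / sqrt(<u_j, u_j>) where u_j is the displayed integer vector. Then <v, e_j> = <v, u_j> / sqrt(<u_j, u_j>), so |<v, e_j>|^2 = <v, u_j>^2 / <u_j, u_j>.
Coefficients: <v, e_1> = -4/sqrt(6), <v, e_2> = -16/sqrt(120), <v, e_3> = -14/sqrt(180).
Square and sum: Σ |<v, e_j>|^2 = 53/9.
Compute ||v||^2 = v·v = 6.
Deficit = 6 − 53/9 = 1/9 ≥ 0, confirming Bessel's inequality. (The deficit equals ||v − Σ <v,e_j> e_j||^2, the squared distance from v to span{e_j}.)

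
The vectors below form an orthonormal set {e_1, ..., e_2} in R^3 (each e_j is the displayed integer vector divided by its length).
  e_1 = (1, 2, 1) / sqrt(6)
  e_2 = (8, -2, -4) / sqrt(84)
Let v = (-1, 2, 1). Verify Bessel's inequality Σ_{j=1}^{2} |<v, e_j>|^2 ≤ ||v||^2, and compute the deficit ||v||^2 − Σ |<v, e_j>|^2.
Σ |<v, e_j>|^2 = 40/7; ||v||^2 = 6; deficit = 2/7

Write each e_j = u_j / sqrt(<u_j, u_j>) where u_j is the displayed integer vector. Then <v, e_j> = <v, u_j> / sqrt(<u_j, u_j>), so |<v, e_j>|^2 = <v, u_j>^2 / <u_j, u_j>.
Coefficients: <v, e_1> = 4/sqrt(6), <v, e_2> = -16/sqrt(84).
Square and sum: Σ |<v, e_j>|^2 = 40/7.
Compute ||v||^2 = v·v = 6.
Deficit = 6 − 40/7 = 2/7 ≥ 0, confirming Bessel's inequality. (The deficit equals ||v − Σ <v,e_j> e_j||^2, the squared distance from v to span{e_j}.)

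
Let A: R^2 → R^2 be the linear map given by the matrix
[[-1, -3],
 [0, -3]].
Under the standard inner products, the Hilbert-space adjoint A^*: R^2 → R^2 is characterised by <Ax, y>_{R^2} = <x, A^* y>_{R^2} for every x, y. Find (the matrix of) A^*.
A^* = A^T =
[[-1, 0],
 [-3, -3]]

For real matrices with standard dot products, the defining identity <Ax, y> = <x, A^* y> gives (Ax)^T y = x^T (A^*) y, i.e. x^T A^T y = x^T (A^*) y. Since this holds for all x, y, we must have A^* = A^T. Therefore
A^* =
[[-1, 0],
 [-3, -3]].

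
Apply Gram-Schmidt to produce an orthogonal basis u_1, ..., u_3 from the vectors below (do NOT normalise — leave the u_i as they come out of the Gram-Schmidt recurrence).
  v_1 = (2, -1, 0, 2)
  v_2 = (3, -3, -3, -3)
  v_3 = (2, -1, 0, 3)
Orthogonal basis:
  u_1 = (2, -1, 0, 2)
  u_2 = (7/3, -8/3, -3, -11/3)
  u_3 = (-1/5, -2/35, -11/35, 6/35)

Apply the Gram-Schmidt recurrence
  u_1 = v_1
  u_i = v_i − Σ_{j<i} ((v_i · u_j) / (u_j · u_j)) · u_j.

Step by step this gives:
  u_1 = (2, -1, 0, 2)
  u_2 = (7/3, -8/3, -3, -11/3)
  u_3 = (-1/5, -2/35, -11/35, 6/35)

Orthogonality check:
  u_2 · u_1 = 0 (should be 0)
  u_3 · u_1 = 0 (should be 0)
  u_3 · u_2 = 0 (should be 0)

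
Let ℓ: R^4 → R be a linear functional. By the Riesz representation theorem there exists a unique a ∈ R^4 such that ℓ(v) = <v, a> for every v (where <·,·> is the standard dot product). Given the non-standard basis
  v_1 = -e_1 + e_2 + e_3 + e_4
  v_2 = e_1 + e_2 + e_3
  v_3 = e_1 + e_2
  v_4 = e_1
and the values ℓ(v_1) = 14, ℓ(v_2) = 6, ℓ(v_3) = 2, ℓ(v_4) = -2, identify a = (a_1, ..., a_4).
a = (-2, 4, 4, 4)

Write a = (a_1, ..., a_4) in the standard basis. For each basis vector v_i, ℓ(v_i) = <v_i, a> is a linear equation in the a_j's. Collect the n equations into a matrix system V a = ℓ, where row i of V is v_i (expressed in the standard basis). Since V is invertible (lower-triangular with 1s on the diagonal, up to permutation), solve by back-substitution:
  V =
[[-1, 1, 1, 1],
 [1, 1, 1, 0],
 [1, 1, 0, 0],
 [1, 0, 0, 0]]
  V a = (14, 6, 2, -2)
Solving gives a = (-2, 4, 4, 4).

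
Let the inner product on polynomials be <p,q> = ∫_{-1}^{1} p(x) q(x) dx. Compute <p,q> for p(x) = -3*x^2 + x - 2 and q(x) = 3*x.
<p,q> = 2

Expand the product: p(x)·q(x) = -9*x^3 + 3*x^2 - 6*x.
∫_{-1}^{1} of each monomial x^k gives [2/(k+1) if k even, 0 if k odd]. Integrating term-by-term (or equivalently evaluating the antiderivative F(x) = -9*x^4/4 + x^3 - 3*x^2 at the endpoints):
  F(1) − F(−1) = -17/4 − (-25/4) = 2.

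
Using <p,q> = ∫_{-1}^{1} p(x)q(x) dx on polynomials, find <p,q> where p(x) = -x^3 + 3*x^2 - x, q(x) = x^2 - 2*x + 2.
<p,q> = 22/3

Expand the product: p(x)·q(x) = -x^5 + 5*x^4 - 9*x^3 + 8*x^2 - 2*x.
∫_{-1}^{1} of each monomial x^k gives [2/(k+1) if k even, 0 if k odd]. Integrating term-by-term (or equivalently evaluating the antiderivative F(x) = -x^6/6 + x^5 - 9*x^4/4 + 8*x^3/3 - x^2 at the endpoints):
  F(1) − F(−1) = 1/4 − (-85/12) = 22/3.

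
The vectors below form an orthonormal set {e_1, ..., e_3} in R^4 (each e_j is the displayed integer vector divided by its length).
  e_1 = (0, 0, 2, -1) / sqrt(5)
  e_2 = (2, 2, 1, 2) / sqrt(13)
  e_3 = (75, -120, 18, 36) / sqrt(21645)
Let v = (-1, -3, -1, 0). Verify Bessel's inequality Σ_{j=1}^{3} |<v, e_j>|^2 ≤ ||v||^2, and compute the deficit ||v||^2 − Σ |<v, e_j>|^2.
Σ |<v, e_j>|^2 = 382/37; ||v||^2 = 11; deficit = 25/37

Write each e_j = u_j / sqrt(<u_j, u_j>) where u_j is the displayed integer vector. Then <v, e_j> = <v, u_j> / sqrt(<u_j, u_j>), so |<v, e_j>|^2 = <v, u_j>^2 / <u_j, u_j>.
Coefficients: <v, e_1> = -2/sqrt(5), <v, e_2> = -9/sqrt(13), <v, e_3> = 267/sqrt(21645).
Square and sum: Σ |<v, e_j>|^2 = 382/37.
Compute ||v||^2 = v·v = 11.
Deficit = 11 − 382/37 = 25/37 ≥ 0, confirming Bessel's inequality. (The deficit equals ||v − Σ <v,e_j> e_j||^2, the squared distance from v to span{e_j}.)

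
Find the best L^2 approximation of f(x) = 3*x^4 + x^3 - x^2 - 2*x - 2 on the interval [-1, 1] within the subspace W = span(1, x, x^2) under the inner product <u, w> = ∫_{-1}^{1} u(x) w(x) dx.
g(x) = 11*x^2/7 - 7*x/5 - 79/35

The best approximation g ∈ W is the orthogonal projection of f onto W. Writing g = a_0 + a_1 x + a_2 x^2, the coefficients solve the normal equations G · a = b where
  G_{ij} = <φ_i, φ_j> and b_i = <f, φ_i>, with φ_0 = 1, φ_1 = x, φ_2 = x^2.
G =
  [2, 0, 2/3]
  [0, 2/3, 0]
  [2/3, 0, 2/5],
b = (-52/15, -14/15, -92/105).
Solving gives a_0 = -79/35, a_1 = -7/5, a_2 = 11/7, so
  g(x) = 11*x^2/7 - 7*x/5 - 79/35.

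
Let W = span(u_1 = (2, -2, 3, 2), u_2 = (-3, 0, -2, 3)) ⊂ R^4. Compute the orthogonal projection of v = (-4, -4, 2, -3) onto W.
proj_W(v) = (17/142, 2/71, 4/71, -25/142)

Set up U = [u_1 | ... | u_2] ∈ R^(4×2). The projector onto W = col(U) is P = U (U^T U)^(-1) U^T.
Compute U^T U =
  [21, -6]
  [-6, 22],
and U^T v = (0, -1).
Solve U^T U · c = U^T v for the coefficients: c = (-1/71, -7/142). The projection is proj_W(v) = U c.
Check: (v - proj_W(v)) · u_1 = 0  (should be 0).
Check: (v - proj_W(v)) · u_2 = 0  (should be 0).
Result: proj_W(v) = (17/142, 2/71, 4/71, -25/142).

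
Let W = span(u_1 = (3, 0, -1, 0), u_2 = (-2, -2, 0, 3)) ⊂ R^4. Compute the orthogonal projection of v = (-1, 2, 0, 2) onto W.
proj_W(v) = (-125/134, -22/67, 27/134, 33/67)

Set up U = [u_1 | ... | u_2] ∈ R^(4×2). The projector onto W = col(U) is P = U (U^T U)^(-1) U^T.
Compute U^T U =
  [10, -6]
  [-6, 17],
and U^T v = (-3, 4).
Solve U^T U · c = U^T v for the coefficients: c = (-27/134, 11/67). The projection is proj_W(v) = U c.
Check: (v - proj_W(v)) · u_1 = 0  (should be 0).
Check: (v - proj_W(v)) · u_2 = 0  (should be 0).
Result: proj_W(v) = (-125/134, -22/67, 27/134, 33/67).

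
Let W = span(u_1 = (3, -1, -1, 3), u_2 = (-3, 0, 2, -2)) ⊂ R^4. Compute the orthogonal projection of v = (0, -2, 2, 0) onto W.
proj_W(v) = (-12/17, -4/3, 92/51, 44/51)

Set up U = [u_1 | ... | u_2] ∈ R^(4×2). The projector onto W = col(U) is P = U (U^T U)^(-1) U^T.
Compute U^T U =
  [20, -17]
  [-17, 17],
and U^T v = (0, 4).
Solve U^T U · c = U^T v for the coefficients: c = (4/3, 80/51). The projection is proj_W(v) = U c.
Check: (v - proj_W(v)) · u_1 = 0  (should be 0).
Check: (v - proj_W(v)) · u_2 = 0  (should be 0).
Result: proj_W(v) = (-12/17, -4/3, 92/51, 44/51).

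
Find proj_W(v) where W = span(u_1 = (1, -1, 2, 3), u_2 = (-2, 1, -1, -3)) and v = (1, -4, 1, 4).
proj_W(v) = (57/29, -38/29, 57/29, 114/29)

Set up U = [u_1 | ... | u_2] ∈ R^(4×2). The projector onto W = col(U) is P = U (U^T U)^(-1) U^T.
Compute U^T U =
  [15, -14]
  [-14, 15],
and U^T v = (19, -19).
Solve U^T U · c = U^T v for the coefficients: c = (19/29, -19/29). The projection is proj_W(v) = U c.
Check: (v - proj_W(v)) · u_1 = 0  (should be 0).
Check: (v - proj_W(v)) · u_2 = 0  (should be 0).
Result: proj_W(v) = (57/29, -38/29, 57/29, 114/29).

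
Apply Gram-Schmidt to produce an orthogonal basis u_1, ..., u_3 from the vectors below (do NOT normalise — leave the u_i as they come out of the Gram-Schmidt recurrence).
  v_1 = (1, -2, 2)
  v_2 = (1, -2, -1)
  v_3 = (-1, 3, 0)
Orthogonal basis:
  u_1 = (1, -2, 2)
  u_2 = (2/3, -4/3, -5/3)
  u_3 = (2/5, 1/5, 0)

Apply the Gram-Schmidt recurrence
  u_1 = v_1
  u_i = v_i − Σ_{j<i} ((v_i · u_j) / (u_j · u_j)) · u_j.

Step by step this gives:
  u_1 = (1, -2, 2)
  u_2 = (2/3, -4/3, -5/3)
  u_3 = (2/5, 1/5, 0)

Orthogonality check:
  u_2 · u_1 = 0 (should be 0)
  u_3 · u_1 = 0 (should be 0)
  u_3 · u_2 = 0 (should be 0)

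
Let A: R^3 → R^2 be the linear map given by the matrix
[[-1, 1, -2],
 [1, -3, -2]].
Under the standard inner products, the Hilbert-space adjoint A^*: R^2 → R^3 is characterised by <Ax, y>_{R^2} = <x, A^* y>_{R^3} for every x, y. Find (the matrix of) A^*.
A^* = A^T =
[[-1, 1],
 [1, -3],
 [-2, -2]]

For real matrices with standard dot products, the defining identity <Ax, y> = <x, A^* y> gives (Ax)^T y = x^T (A^*) y, i.e. x^T A^T y = x^T (A^*) y. Since this holds for all x, y, we must have A^* = A^T. Therefore
A^* =
[[-1, 1],
 [1, -3],
 [-2, -2]].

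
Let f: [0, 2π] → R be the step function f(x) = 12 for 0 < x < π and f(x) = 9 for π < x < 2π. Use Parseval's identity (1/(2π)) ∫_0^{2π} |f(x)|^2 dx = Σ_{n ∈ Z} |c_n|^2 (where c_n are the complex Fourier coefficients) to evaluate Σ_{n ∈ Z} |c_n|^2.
Σ |c_n|^2 = 225/2

Parseval equates the L^2 energy of f (normalised by 1/(2π)) with the ℓ^2 sum of its Fourier coefficients: (1/(2π)) ∫_0^{2π} |f|^2 = Σ |c_n|^2.
Compute the left side: (1/(2π)) [∫_0^π 12^2 dx + ∫_π^{2π} 9^2 dx] = (1/(2π)) · (144π + 81π) = (144 + 81)/2 = 225/2.
So Σ_{n ∈ Z} |c_n|^2 = 225/2.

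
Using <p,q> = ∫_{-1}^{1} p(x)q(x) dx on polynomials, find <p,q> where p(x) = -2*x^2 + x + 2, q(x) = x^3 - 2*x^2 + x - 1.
<p,q> = -8/3

Expand the product: p(x)·q(x) = -2*x^5 + 5*x^4 - 2*x^3 - x^2 + x - 2.
∫_{-1}^{1} of each monomial x^k gives [2/(k+1) if k even, 0 if k odd]. Integrating term-by-term (or equivalently evaluating the antiderivative F(x) = -x^6/3 + x^5 - x^4/2 - x^3/3 + x^2/2 - 2*x at the endpoints):
  F(1) − F(−1) = -5/3 − (1) = -8/3.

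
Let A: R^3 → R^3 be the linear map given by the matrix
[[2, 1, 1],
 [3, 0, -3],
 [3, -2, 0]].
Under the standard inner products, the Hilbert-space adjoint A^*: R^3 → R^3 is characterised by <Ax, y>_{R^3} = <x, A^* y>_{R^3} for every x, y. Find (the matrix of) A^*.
A^* = A^T =
[[2, 3, 3],
 [1, 0, -2],
 [1, -3, 0]]

For real matrices with standard dot products, the defining identity <Ax, y> = <x, A^* y> gives (Ax)^T y = x^T (A^*) y, i.e. x^T A^T y = x^T (A^*) y. Since this holds for all x, y, we must have A^* = A^T. Therefore
A^* =
[[2, 3, 3],
 [1, 0, -2],
 [1, -3, 0]].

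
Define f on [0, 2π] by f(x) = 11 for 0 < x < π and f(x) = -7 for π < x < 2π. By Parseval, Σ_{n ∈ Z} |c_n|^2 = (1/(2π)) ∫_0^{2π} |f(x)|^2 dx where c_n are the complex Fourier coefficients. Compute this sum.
Σ |c_n|^2 = 85

Parseval equates the L^2 energy of f (normalised by 1/(2π)) with the ℓ^2 sum of its Fourier coefficients: (1/(2π)) ∫_0^{2π} |f|^2 = Σ |c_n|^2.
Compute the left side: (1/(2π)) [∫_0^π 11^2 dx + ∫_π^{2π} (-7)^2 dx] = (1/(2π)) · (121π + 49π) = (121 + 49)/2 = 85.
So Σ_{n ∈ Z} |c_n|^2 = 85.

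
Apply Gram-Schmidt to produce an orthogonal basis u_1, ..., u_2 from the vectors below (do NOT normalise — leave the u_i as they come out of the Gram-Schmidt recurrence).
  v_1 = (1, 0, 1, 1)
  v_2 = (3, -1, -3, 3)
Orthogonal basis:
  u_1 = (1, 0, 1, 1)
  u_2 = (2, -1, -4, 2)

Apply the Gram-Schmidt recurrence
  u_1 = v_1
  u_i = v_i − Σ_{j<i} ((v_i · u_j) / (u_j · u_j)) · u_j.

Step by step this gives:
  u_1 = (1, 0, 1, 1)
  u_2 = (2, -1, -4, 2)

Orthogonality check:
  u_2 · u_1 = 0 (should be 0)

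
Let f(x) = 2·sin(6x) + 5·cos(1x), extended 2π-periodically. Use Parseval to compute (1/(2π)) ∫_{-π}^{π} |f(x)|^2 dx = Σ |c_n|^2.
Σ |c_n|^2 = 29/2

Expand |f|^2 and use orthogonality of {sin(nx), cos(mx)} on [-π, π]:
  ∫_{-π}^{π} sin(nx)^2 dx = π, ∫ cos(mx)^2 dx = π, and cross terms integrate to 0.
So ∫_{-π}^{π} f(x)^2 dx = 2^2 · π + 5^2 · π = (4 + 25)π.
Divide by 2π: (4 + 25)/2 = 29/2.
By Parseval, this equals Σ |c_n|^2.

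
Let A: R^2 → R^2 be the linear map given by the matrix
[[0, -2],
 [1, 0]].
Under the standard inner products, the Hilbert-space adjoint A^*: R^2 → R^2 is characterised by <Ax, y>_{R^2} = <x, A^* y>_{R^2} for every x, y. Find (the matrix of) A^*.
A^* = A^T =
[[0, 1],
 [-2, 0]]

For real matrices with standard dot products, the defining identity <Ax, y> = <x, A^* y> gives (Ax)^T y = x^T (A^*) y, i.e. x^T A^T y = x^T (A^*) y. Since this holds for all x, y, we must have A^* = A^T. Therefore
A^* =
[[0, 1],
 [-2, 0]].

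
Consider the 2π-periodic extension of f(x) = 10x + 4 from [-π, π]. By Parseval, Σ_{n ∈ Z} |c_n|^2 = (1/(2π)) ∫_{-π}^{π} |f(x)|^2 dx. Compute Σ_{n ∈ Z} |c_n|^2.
Σ |c_n|^2 = 100π^2/3 + 16

Expand and integrate term by term over [-π, π]:
  ∫ (10x)^2 dx = 100·(2π^3/3); ∫ 2·10·(4)·x dx = 0 (odd integrand); ∫ 4^2 dx = 16·2π.
So (1/(2π)) ∫_{-π}^{π} (10x + 4)^2 dx = 100π^2/3 + 16 = 100π^2/3 + 16.
Parseval ⇒ Σ |c_n|^2 = 100π^2/3 + 16.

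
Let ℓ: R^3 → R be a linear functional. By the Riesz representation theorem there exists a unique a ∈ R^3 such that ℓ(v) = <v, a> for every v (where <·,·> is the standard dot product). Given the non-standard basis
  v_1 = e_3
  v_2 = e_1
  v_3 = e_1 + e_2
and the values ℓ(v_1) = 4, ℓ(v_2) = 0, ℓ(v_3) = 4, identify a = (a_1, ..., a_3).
a = (0, 4, 4)

Write a = (a_1, ..., a_3) in the standard basis. For each basis vector v_i, ℓ(v_i) = <v_i, a> is a linear equation in the a_j's. Collect the n equations into a matrix system V a = ℓ, where row i of V is v_i (expressed in the standard basis). Since V is invertible (lower-triangular with 1s on the diagonal, up to permutation), solve by back-substitution:
  V =
[[0, 0, 1],
 [1, 0, 0],
 [1, 1, 0]]
  V a = (4, 0, 4)
Solving gives a = (0, 4, 4).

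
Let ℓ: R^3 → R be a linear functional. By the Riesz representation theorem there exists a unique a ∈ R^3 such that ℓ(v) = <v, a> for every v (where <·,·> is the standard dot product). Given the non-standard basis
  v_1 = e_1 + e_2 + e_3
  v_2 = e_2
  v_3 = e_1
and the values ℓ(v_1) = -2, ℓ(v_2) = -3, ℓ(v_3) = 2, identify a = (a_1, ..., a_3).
a = (2, -3, -1)

Write a = (a_1, ..., a_3) in the standard basis. For each basis vector v_i, ℓ(v_i) = <v_i, a> is a linear equation in the a_j's. Collect the n equations into a matrix system V a = ℓ, where row i of V is v_i (expressed in the standard basis). Since V is invertible (lower-triangular with 1s on the diagonal, up to permutation), solve by back-substitution:
  V =
[[1, 1, 1],
 [0, 1, 0],
 [1, 0, 0]]
  V a = (-2, -3, 2)
Solving gives a = (2, -3, -1).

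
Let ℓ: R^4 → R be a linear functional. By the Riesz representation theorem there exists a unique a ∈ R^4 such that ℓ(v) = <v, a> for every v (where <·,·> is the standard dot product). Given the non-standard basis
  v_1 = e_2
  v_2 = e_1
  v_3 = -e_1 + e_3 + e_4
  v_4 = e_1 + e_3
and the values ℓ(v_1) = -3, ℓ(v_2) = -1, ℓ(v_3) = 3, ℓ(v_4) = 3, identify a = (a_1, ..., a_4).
a = (-1, -3, 4, -2)

Write a = (a_1, ..., a_4) in the standard basis. For each basis vector v_i, ℓ(v_i) = <v_i, a> is a linear equation in the a_j's. Collect the n equations into a matrix system V a = ℓ, where row i of V is v_i (expressed in the standard basis). Since V is invertible (lower-triangular with 1s on the diagonal, up to permutation), solve by back-substitution:
  V =
[[0, 1, 0, 0],
 [1, 0, 0, 0],
 [-1, 0, 1, 1],
 [1, 0, 1, 0]]
  V a = (-3, -1, 3, 3)
Solving gives a = (-1, -3, 4, -2).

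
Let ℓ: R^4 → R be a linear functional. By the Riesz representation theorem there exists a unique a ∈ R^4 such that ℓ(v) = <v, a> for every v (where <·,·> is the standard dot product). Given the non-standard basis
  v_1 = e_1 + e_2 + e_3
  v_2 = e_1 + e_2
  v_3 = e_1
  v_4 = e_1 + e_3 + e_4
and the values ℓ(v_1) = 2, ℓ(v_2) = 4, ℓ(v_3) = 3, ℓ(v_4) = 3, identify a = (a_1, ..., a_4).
a = (3, 1, -2, 2)

Write a = (a_1, ..., a_4) in the standard basis. For each basis vector v_i, ℓ(v_i) = <v_i, a> is a linear equation in the a_j's. Collect the n equations into a matrix system V a = ℓ, where row i of V is v_i (expressed in the standard basis). Since V is invertible (lower-triangular with 1s on the diagonal, up to permutation), solve by back-substitution:
  V =
[[1, 1, 1, 0],
 [1, 1, 0, 0],
 [1, 0, 0, 0],
 [1, 0, 1, 1]]
  V a = (2, 4, 3, 3)
Solving gives a = (3, 1, -2, 2).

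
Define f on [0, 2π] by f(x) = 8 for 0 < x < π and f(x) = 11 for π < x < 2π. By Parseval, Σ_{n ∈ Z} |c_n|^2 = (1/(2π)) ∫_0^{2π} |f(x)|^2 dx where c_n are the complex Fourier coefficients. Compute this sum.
Σ |c_n|^2 = 185/2

Parseval equates the L^2 energy of f (normalised by 1/(2π)) with the ℓ^2 sum of its Fourier coefficients: (1/(2π)) ∫_0^{2π} |f|^2 = Σ |c_n|^2.
Compute the left side: (1/(2π)) [∫_0^π 8^2 dx + ∫_π^{2π} 11^2 dx] = (1/(2π)) · (64π + 121π) = (64 + 121)/2 = 185/2.
So Σ_{n ∈ Z} |c_n|^2 = 185/2.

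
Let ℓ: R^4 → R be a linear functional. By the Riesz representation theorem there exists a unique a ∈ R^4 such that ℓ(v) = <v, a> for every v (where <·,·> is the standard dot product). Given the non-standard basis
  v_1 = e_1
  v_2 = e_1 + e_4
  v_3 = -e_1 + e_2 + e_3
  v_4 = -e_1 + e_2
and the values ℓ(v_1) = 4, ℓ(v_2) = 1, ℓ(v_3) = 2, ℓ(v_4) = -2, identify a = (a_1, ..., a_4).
a = (4, 2, 4, -3)

Write a = (a_1, ..., a_4) in the standard basis. For each basis vector v_i, ℓ(v_i) = <v_i, a> is a linear equation in the a_j's. Collect the n equations into a matrix system V a = ℓ, where row i of V is v_i (expressed in the standard basis). Since V is invertible (lower-triangular with 1s on the diagonal, up to permutation), solve by back-substitution:
  V =
[[1, 0, 0, 0],
 [1, 0, 0, 1],
 [-1, 1, 1, 0],
 [-1, 1, 0, 0]]
  V a = (4, 1, 2, -2)
Solving gives a = (4, 2, 4, -3).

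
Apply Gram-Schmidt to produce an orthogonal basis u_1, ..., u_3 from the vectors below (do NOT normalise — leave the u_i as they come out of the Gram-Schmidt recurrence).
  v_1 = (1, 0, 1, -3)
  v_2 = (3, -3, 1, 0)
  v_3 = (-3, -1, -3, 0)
Orthogonal basis:
  u_1 = (1, 0, 1, -3)
  u_2 = (29/11, -3, 7/11, 12/11)
  u_3 = (-276/193, -418/193, -426/193, -234/193)

Apply the Gram-Schmidt recurrence
  u_1 = v_1
  u_i = v_i − Σ_{j<i} ((v_i · u_j) / (u_j · u_j)) · u_j.

Step by step this gives:
  u_1 = (1, 0, 1, -3)
  u_2 = (29/11, -3, 7/11, 12/11)
  u_3 = (-276/193, -418/193, -426/193, -234/193)

Orthogonality check:
  u_2 · u_1 = 0 (should be 0)
  u_3 · u_1 = 0 (should be 0)
  u_3 · u_2 = 0 (should be 0)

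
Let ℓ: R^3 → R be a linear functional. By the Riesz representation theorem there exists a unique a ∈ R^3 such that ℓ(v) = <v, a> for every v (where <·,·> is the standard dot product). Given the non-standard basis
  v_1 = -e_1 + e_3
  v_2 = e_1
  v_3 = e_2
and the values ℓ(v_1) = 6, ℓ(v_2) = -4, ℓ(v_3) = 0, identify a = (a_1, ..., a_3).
a = (-4, 0, 2)

Write a = (a_1, ..., a_3) in the standard basis. For each basis vector v_i, ℓ(v_i) = <v_i, a> is a linear equation in the a_j's. Collect the n equations into a matrix system V a = ℓ, where row i of V is v_i (expressed in the standard basis). Since V is invertible (lower-triangular with 1s on the diagonal, up to permutation), solve by back-substitution:
  V =
[[-1, 0, 1],
 [1, 0, 0],
 [0, 1, 0]]
  V a = (6, -4, 0)
Solving gives a = (-4, 0, 2).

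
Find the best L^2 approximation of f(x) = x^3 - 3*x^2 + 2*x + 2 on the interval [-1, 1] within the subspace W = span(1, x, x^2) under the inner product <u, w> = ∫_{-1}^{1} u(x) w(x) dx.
g(x) = -3*x^2 + 13*x/5 + 2

The best approximation g ∈ W is the orthogonal projection of f onto W. Writing g = a_0 + a_1 x + a_2 x^2, the coefficients solve the normal equations G · a = b where
  G_{ij} = <φ_i, φ_j> and b_i = <f, φ_i>, with φ_0 = 1, φ_1 = x, φ_2 = x^2.
G =
  [2, 0, 2/3]
  [0, 2/3, 0]
  [2/3, 0, 2/5],
b = (2, 26/15, 2/15).
Solving gives a_0 = 2, a_1 = 13/5, a_2 = -3, so
  g(x) = -3*x^2 + 13*x/5 + 2.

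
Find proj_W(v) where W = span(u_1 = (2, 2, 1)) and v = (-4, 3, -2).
proj_W(v) = (-8/9, -8/9, -4/9)

Set up U = [u_1 | ... | u_1] ∈ R^(3×1). The projector onto W = col(U) is P = U (U^T U)^(-1) U^T.
Compute U^T U =
  [9],
and U^T v = (-4).
Solve U^T U · c = U^T v for the coefficients: c = (-4/9). The projection is proj_W(v) = U c.
Check: (v - proj_W(v)) · u_1 = 0  (should be 0).
Result: proj_W(v) = (-8/9, -8/9, -4/9).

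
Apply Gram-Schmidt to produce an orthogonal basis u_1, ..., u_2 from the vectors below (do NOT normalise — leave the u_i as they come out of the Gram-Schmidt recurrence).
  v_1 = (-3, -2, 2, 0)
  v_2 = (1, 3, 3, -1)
Orthogonal basis:
  u_1 = (-3, -2, 2, 0)
  u_2 = (8/17, 45/17, 57/17, -1)

Apply the Gram-Schmidt recurrence
  u_1 = v_1
  u_i = v_i − Σ_{j<i} ((v_i · u_j) / (u_j · u_j)) · u_j.

Step by step this gives:
  u_1 = (-3, -2, 2, 0)
  u_2 = (8/17, 45/17, 57/17, -1)

Orthogonality check:
  u_2 · u_1 = 0 (should be 0)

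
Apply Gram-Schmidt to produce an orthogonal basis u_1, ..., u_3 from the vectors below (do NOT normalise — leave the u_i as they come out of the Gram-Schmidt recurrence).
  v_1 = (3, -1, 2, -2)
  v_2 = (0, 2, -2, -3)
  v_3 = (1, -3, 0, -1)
Orthogonal basis:
  u_1 = (3, -1, 2, -2)
  u_2 = (0, 2, -2, -3)
  u_3 = (-1/3, -337/153, -190/153, -98/153)

Apply the Gram-Schmidt recurrence
  u_1 = v_1
  u_i = v_i − Σ_{j<i} ((v_i · u_j) / (u_j · u_j)) · u_j.

Step by step this gives:
  u_1 = (3, -1, 2, -2)
  u_2 = (0, 2, -2, -3)
  u_3 = (-1/3, -337/153, -190/153, -98/153)

Orthogonality check:
  u_2 · u_1 = 0 (should be 0)
  u_3 · u_1 = 0 (should be 0)
  u_3 · u_2 = 0 (should be 0)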